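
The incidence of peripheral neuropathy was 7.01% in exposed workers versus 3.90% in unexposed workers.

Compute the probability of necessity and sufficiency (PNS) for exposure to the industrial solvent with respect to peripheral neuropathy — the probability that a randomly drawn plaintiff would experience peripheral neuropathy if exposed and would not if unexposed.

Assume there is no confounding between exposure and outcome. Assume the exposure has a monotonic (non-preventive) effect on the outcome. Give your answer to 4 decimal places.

p₁ = 0.0701, p₀ = 0.039.
Under exogeneity and monotonicity, PNS = p₁ − p₀.
PNS = 0.0701 − 0.039 = 0.0311

PNS ≈ 0.0311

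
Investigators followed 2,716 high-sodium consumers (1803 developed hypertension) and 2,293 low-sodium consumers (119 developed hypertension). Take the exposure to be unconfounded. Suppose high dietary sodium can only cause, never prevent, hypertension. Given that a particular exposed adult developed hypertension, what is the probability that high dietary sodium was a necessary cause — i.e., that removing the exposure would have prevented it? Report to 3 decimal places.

p₁ = P(outcome | exposed) = 1803/2716 = 0.66384
p₀ = P(outcome | unexposed) = 119/2293 = 0.051897
Under exogeneity and monotonicity, PN = (p₁ − p₀) / p₁.
PN = (0.66384 − 0.051897) / 0.66384 = 0.61195 / 0.66384 ≈ 0.9218

PN ≈ 0.922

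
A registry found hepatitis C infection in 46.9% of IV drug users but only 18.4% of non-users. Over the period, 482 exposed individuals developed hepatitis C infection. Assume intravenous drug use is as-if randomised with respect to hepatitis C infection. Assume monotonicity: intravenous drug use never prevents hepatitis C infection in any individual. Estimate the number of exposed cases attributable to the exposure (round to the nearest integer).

p₁ = 0.469, p₀ = 0.184.
PN = (p₁ − p₀)/p₁ = (0.469 − 0.184) / 0.469 ≈ 0.60768.
Attributable cases ≈ PN × (exposed cases) = 0.60768 × 482 ≈ 292.90.

about 293 cases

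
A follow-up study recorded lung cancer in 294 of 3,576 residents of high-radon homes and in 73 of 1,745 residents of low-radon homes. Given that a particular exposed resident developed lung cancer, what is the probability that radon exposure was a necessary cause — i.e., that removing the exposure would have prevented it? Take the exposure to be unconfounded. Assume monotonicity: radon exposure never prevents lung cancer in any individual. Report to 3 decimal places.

p₁ = P(outcome | exposed) = 294/3576 = 0.082215
p₀ = P(outcome | unexposed) = 73/1745 = 0.041834
Under exogeneity and monotonicity, PN = (p₁ − p₀) / p₁.
PN = (0.082215 − 0.041834) / 0.082215 = 0.040381 / 0.082215 ≈ 0.4912

PN ≈ 0.491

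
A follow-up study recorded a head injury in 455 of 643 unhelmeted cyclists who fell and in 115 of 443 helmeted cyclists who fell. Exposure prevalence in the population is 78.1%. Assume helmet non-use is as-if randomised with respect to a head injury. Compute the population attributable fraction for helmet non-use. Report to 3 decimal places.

PAF ≈ 0.574

p₁ = P(outcome | exposed) = 455/643 = 0.70762
p₀ = P(outcome | unexposed) = 115/443 = 0.25959
Overall risk P(Y=1) = π·p₁ + (1−π)·p₀ = 0.781×0.70762 + 0.219×0.25959 = 0.6095.
Under exogeneity, PAF = [P(Y=1) − p₀] / P(Y=1).
PAF = (0.6095 − 0.25959) / 0.6095 ≈ 0.5741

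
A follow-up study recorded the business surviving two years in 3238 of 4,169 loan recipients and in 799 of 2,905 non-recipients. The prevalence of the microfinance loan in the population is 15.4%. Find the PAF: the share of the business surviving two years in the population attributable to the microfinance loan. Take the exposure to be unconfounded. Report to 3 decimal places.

PAF ≈ 0.219

p₁ = P(outcome | exposed) = 3238/4169 = 0.77669
p₀ = P(outcome | unexposed) = 799/2905 = 0.27504
Overall risk P(Y=1) = π·p₁ + (1−π)·p₀ = 0.154×0.77669 + 0.846×0.27504 = 0.3523.
Under exogeneity, PAF = [P(Y=1) − p₀] / P(Y=1).
PAF = (0.3523 − 0.27504) / 0.3523 ≈ 0.2193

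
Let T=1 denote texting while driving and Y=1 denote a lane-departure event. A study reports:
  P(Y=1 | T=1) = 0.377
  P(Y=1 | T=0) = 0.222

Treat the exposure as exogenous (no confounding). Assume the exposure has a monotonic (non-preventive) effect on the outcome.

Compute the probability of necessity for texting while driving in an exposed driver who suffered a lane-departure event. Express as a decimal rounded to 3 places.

Let p₁ = 0.377, p₀ = 0.222.
Under exogeneity and monotonicity, PN = (p₁ − p₀) / p₁.
PN = (0.377 − 0.222) / 0.377 = 0.155 / 0.377 ≈ 0.4111

PN ≈ 0.411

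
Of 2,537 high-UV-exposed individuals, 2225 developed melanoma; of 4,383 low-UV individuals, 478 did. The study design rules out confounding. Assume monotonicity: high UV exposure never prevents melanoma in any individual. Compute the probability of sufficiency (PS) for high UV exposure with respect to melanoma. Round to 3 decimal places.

p₁ = P(outcome | exposed) = 2225/2537 = 0.87702
p₀ = P(outcome | unexposed) = 478/4383 = 0.10906
Under exogeneity and monotonicity, PS = (p₁ − p₀) / (1 − p₀).
PS = (0.87702 − 0.10906) / (1 − 0.10906) = 0.76796 / 0.89094 ≈ 0.8620

PS ≈ 0.862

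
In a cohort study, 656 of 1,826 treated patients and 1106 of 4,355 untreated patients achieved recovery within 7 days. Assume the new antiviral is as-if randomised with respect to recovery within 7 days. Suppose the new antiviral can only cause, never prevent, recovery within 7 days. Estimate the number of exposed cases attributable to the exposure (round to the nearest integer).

about 192 cases

p₁ = P(outcome | exposed) = 656/1826 = 0.35926
p₀ = P(outcome | unexposed) = 1106/4355 = 0.25396
PN = (p₁ − p₀)/p₁ = (0.35926 − 0.25396) / 0.35926 ≈ 0.29309.
Attributable cases ≈ PN × (exposed cases) = 0.29309 × 656 ≈ 192.27.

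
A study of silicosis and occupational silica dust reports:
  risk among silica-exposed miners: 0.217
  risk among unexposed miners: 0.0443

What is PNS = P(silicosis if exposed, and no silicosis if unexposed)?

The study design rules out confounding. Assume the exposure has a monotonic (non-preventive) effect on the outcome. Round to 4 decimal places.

Let p₁ = 0.217, p₀ = 0.0443.
Under exogeneity and monotonicity, PNS = p₁ − p₀.
PNS = 0.217 − 0.0443 = 0.1727

PNS ≈ 0.1727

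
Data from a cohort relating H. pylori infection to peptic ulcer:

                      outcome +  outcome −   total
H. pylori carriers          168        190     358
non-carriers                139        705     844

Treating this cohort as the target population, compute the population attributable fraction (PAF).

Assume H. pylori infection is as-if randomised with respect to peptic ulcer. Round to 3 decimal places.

PAF ≈ 0.355

p₁ = P(outcome | exposed) = 168/358 = 0.46927
p₀ = P(outcome | unexposed) = 139/844 = 0.16469
Exposure prevalence π = 358/1202 = 0.29784; overall risk P(Y=1) = 0.25541.
Under exogeneity, PAF = [P(Y=1) − p₀]/P(Y=1).
PAF = (0.25541 − 0.16469) / 0.25541 ≈ 0.3552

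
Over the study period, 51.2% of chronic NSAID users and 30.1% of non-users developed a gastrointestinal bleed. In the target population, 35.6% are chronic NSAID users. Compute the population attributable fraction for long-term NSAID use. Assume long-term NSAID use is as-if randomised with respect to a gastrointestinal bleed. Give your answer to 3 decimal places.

PAF ≈ 0.200

p₁ = 0.512, p₀ = 0.301.
Overall risk P(Y=1) = π·p₁ + (1−π)·p₀ = 0.356×0.512 + 0.644×0.301 = 0.37612.
Under exogeneity, PAF = [P(Y=1) − p₀] / P(Y=1).
PAF = (0.37612 − 0.301) / 0.37612 ≈ 0.1997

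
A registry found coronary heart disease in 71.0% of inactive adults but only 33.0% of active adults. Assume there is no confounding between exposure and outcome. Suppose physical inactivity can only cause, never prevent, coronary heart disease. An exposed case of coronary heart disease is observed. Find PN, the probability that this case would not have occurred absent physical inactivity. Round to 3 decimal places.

p₁ = 0.71, p₀ = 0.33.
Under exogeneity and monotonicity, PN = (p₁ − p₀) / p₁.
PN = (0.71 − 0.33) / 0.71 = 0.38 / 0.71 ≈ 0.5352

PN ≈ 0.535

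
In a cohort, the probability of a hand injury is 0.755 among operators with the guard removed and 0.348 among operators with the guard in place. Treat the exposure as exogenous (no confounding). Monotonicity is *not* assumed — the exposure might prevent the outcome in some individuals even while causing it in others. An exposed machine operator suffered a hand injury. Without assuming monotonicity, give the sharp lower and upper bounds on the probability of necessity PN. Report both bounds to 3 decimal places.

Let p₁ = 0.755, p₀ = 0.348.
Under exogeneity alone the bounds on PN are max{0,(p₁−p₀)/p₁} ≤ PN ≤ min{1,(1−p₀)/p₁}.
  lower = (p₁ − p₀)/p₁ = 0.407 / 0.755 ≈ 0.5391
  upper = min{1, (1 − p₀)/p₁} = 0.652 / 0.755 ≈ 0.8636

0.539 ≤ PN ≤ 0.864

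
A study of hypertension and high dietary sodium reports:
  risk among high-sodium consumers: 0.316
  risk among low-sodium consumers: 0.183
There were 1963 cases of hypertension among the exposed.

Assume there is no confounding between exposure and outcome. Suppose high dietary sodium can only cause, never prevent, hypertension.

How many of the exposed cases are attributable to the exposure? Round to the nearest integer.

Let p₁ = 0.316, p₀ = 0.183.
PN = (p₁ − p₀)/p₁ = (0.316 − 0.183) / 0.316 ≈ 0.42089.
Attributable cases ≈ PN × (exposed cases) = 0.42089 × 1963 ≈ 826.20.

about 826 cases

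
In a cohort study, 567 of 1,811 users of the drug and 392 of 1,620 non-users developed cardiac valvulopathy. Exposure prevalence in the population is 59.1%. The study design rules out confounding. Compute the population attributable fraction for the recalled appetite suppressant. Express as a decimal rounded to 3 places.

p₁ = P(outcome | exposed) = 567/1811 = 0.31309
p₀ = P(outcome | unexposed) = 392/1620 = 0.24198
Overall risk P(Y=1) = π·p₁ + (1−π)·p₀ = 0.591×0.31309 + 0.409×0.24198 = 0.284.
Under exogeneity, PAF = [P(Y=1) − p₀] / P(Y=1).
PAF = (0.284 − 0.24198) / 0.284 ≈ 0.1480

PAF ≈ 0.148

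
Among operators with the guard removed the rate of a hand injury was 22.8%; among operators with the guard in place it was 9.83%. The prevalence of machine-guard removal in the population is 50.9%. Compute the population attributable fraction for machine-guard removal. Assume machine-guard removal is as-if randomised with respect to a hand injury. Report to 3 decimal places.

PAF ≈ 0.402

p₁ = 0.228, p₀ = 0.0983.
Overall risk P(Y=1) = π·p₁ + (1−π)·p₀ = 0.509×0.228 + 0.491×0.0983 = 0.16432.
Under exogeneity, PAF = [P(Y=1) − p₀] / P(Y=1).
PAF = (0.16432 − 0.0983) / 0.16432 ≈ 0.4018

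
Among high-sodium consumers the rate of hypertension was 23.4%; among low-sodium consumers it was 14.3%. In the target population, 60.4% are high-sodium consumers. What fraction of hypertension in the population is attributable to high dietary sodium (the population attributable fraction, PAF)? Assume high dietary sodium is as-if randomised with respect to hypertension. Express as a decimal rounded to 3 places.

p₁ = 0.234, p₀ = 0.143.
Overall risk P(Y=1) = π·p₁ + (1−π)·p₀ = 0.604×0.234 + 0.396×0.143 = 0.19796.
Under exogeneity, PAF = [P(Y=1) − p₀] / P(Y=1).
PAF = (0.19796 − 0.143) / 0.19796 ≈ 0.2776

PAF ≈ 0.278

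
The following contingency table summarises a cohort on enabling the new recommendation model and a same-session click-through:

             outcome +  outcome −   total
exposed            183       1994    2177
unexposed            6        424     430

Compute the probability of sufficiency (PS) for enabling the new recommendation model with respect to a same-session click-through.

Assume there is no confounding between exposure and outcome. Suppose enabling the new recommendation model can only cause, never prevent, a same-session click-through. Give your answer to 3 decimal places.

PS ≈ 0.071

p₁ = P(outcome | exposed) = 183/2177 = 0.084061
p₀ = P(outcome | unexposed) = 6/430 = 0.013953
Under exogeneity and monotonicity, PS = (p₁ − p₀) / (1 − p₀).
PS = (0.084061 − 0.013953) / (1 − 0.013953) = 0.070107 / 0.98605 ≈ 0.0711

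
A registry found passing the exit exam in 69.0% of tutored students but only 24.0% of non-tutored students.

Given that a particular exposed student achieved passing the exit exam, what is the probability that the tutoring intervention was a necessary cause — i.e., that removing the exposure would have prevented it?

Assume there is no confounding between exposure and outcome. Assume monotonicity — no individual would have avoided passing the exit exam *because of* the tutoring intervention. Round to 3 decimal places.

p₁ = 0.69, p₀ = 0.24.
Under exogeneity and monotonicity, PN = (p₁ − p₀) / p₁.
PN = (0.69 − 0.24) / 0.69 = 0.45 / 0.69 ≈ 0.6522

PN ≈ 0.652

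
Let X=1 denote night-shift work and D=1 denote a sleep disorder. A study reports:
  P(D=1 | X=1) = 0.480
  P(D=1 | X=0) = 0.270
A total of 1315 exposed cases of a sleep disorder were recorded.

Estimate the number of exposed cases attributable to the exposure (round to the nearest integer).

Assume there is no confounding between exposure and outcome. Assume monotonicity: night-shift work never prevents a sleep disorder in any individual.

about 575 cases

Let p₁ = 0.48, p₀ = 0.27.
PN = (p₁ − p₀)/p₁ = (0.48 − 0.27) / 0.48 ≈ 0.43750.
Attributable cases ≈ PN × (exposed cases) = 0.43750 × 1315 ≈ 575.31.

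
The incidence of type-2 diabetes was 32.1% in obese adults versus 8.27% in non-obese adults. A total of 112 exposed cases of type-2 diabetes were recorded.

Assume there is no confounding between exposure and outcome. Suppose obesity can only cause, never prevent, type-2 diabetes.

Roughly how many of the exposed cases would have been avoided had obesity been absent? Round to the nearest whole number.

about 83 cases

p₁ = 0.321, p₀ = 0.0827.
PN = (p₁ − p₀)/p₁ = (0.321 − 0.0827) / 0.321 ≈ 0.74237.
Attributable cases ≈ PN × (exposed cases) = 0.74237 × 112 ≈ 83.15.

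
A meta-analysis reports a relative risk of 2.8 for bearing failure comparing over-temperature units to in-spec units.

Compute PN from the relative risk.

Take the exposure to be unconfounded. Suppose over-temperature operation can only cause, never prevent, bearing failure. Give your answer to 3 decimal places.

Under exogeneity and monotonicity, PN = (RR − 1) / RR = 1 − 1/RR.
PN = (2.8 − 1) / 2.8 = 1.8 / 2.8 ≈ 0.6429

PN ≈ 0.643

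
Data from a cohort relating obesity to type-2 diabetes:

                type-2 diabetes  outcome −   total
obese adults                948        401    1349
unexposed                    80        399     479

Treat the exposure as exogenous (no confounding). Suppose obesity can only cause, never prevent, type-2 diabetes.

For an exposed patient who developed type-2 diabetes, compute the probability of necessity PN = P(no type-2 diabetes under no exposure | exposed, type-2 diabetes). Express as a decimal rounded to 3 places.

p₁ = P(outcome | exposed) = 948/1349 = 0.70274
p₀ = P(outcome | unexposed) = 80/479 = 0.16701
Under exogeneity and monotonicity, PN = (p₁ − p₀) / p₁.
PN = (0.70274 − 0.16701) / 0.70274 = 0.53573 / 0.70274 ≈ 0.7623

PN ≈ 0.762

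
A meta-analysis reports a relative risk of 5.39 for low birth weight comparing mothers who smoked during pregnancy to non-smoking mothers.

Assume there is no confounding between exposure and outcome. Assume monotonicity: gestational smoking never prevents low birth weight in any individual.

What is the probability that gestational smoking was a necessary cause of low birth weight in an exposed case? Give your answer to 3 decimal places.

PN ≈ 0.814

Under exogeneity and monotonicity, PN = (RR − 1) / RR = 1 − 1/RR.
PN = (5.39 − 1) / 5.39 = 4.39 / 5.39 ≈ 0.8145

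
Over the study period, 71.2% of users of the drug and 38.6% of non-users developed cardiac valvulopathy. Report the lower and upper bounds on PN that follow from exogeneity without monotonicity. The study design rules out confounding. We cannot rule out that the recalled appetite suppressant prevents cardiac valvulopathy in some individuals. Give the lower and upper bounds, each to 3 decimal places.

p₁ = 0.712, p₀ = 0.386.
Under exogeneity alone the bounds on PN are max{0,(p₁−p₀)/p₁} ≤ PN ≤ min{1,(1−p₀)/p₁}.
  lower = (p₁ − p₀)/p₁ = 0.326 / 0.712 ≈ 0.4579
  upper = min{1, (1 − p₀)/p₁} = 0.614 / 0.712 ≈ 0.8624

0.458 ≤ PN ≤ 0.862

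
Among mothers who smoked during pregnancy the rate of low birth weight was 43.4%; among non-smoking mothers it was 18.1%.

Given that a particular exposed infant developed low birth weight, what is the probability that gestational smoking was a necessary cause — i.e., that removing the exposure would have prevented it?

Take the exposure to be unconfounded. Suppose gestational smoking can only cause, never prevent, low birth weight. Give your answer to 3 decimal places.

p₁ = 0.434, p₀ = 0.181.
Under exogeneity and monotonicity, PN = (p₁ − p₀) / p₁.
PN = (0.434 − 0.181) / 0.434 = 0.253 / 0.434 ≈ 0.5829

PN ≈ 0.583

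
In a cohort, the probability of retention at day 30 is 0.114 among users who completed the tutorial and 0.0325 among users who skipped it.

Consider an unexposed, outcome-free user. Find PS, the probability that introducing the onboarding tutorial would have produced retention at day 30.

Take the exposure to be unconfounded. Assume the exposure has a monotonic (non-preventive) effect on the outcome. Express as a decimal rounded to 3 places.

PS ≈ 0.084

Let p₁ = 0.114, p₀ = 0.0325.
Under exogeneity and monotonicity, PS = (p₁ − p₀) / (1 − p₀).
PS = (0.114 − 0.0325) / (1 − 0.0325) = 0.0815 / 0.9675 ≈ 0.0842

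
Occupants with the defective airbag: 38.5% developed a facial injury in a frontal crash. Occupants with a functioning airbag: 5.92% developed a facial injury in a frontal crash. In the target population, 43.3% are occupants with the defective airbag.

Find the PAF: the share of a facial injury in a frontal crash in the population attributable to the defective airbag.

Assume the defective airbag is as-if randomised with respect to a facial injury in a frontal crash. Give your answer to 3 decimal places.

PAF ≈ 0.704

p₁ = 0.385, p₀ = 0.0592.
Overall risk P(Y=1) = π·p₁ + (1−π)·p₀ = 0.433×0.385 + 0.567×0.0592 = 0.20027.
Under exogeneity, PAF = [P(Y=1) − p₀] / P(Y=1).
PAF = (0.20027 − 0.0592) / 0.20027 ≈ 0.7044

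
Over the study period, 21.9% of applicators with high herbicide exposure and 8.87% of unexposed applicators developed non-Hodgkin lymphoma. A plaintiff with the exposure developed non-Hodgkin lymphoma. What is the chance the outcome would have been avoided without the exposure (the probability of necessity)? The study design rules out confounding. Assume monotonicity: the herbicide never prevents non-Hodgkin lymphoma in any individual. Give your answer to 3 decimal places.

PN ≈ 0.595

p₁ = 0.219, p₀ = 0.0887.
Under exogeneity and monotonicity, PN = (p₁ − p₀) / p₁.
PN = (0.219 − 0.0887) / 0.219 = 0.1303 / 0.219 ≈ 0.5950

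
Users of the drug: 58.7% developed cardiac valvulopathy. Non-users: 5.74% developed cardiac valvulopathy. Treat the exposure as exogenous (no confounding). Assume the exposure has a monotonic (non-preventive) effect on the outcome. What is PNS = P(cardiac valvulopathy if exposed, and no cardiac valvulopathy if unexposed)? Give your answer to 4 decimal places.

PNS ≈ 0.5296

p₁ = 0.587, p₀ = 0.0574.
Under exogeneity and monotonicity, PNS = p₁ − p₀.
PNS = 0.587 − 0.0574 = 0.5296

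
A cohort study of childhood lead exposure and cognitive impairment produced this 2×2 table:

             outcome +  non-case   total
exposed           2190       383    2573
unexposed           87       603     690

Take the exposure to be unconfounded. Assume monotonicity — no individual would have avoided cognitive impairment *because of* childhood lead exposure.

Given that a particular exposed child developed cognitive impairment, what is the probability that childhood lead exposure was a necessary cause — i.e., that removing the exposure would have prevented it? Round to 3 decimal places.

PN ≈ 0.852

p₁ = P(outcome | exposed) = 2190/2573 = 0.85115
p₀ = P(outcome | unexposed) = 87/690 = 0.12609
Under exogeneity and monotonicity, PN = (p₁ − p₀) / p₁.
PN = (0.85115 − 0.12609) / 0.85115 = 0.72506 / 0.85115 ≈ 0.8519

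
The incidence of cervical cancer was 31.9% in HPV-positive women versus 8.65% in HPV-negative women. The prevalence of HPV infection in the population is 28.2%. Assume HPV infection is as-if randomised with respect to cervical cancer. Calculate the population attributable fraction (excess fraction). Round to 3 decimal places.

PAF ≈ 0.431

p₁ = 0.319, p₀ = 0.0865.
Overall risk P(Y=1) = π·p₁ + (1−π)·p₀ = 0.282×0.319 + 0.718×0.0865 = 0.15207.
Under exogeneity, PAF = [P(Y=1) − p₀] / P(Y=1).
PAF = (0.15207 − 0.0865) / 0.15207 ≈ 0.4312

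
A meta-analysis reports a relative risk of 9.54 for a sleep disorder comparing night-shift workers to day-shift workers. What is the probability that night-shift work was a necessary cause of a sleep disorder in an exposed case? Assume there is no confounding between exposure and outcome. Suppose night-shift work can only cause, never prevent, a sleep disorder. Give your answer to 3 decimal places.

PN ≈ 0.895

Under exogeneity and monotonicity, PN = (RR − 1) / RR = 1 − 1/RR.
PN = (9.54 − 1) / 9.54 = 8.54 / 9.54 ≈ 0.8952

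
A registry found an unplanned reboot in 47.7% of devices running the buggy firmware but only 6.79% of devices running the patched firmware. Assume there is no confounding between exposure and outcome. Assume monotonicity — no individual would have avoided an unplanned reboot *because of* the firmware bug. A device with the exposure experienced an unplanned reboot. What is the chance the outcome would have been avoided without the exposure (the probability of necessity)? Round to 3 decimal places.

p₁ = 0.477, p₀ = 0.0679.
Under exogeneity and monotonicity, PN = (p₁ − p₀) / p₁.
PN = (0.477 − 0.0679) / 0.477 = 0.4091 / 0.477 ≈ 0.8577

PN ≈ 0.858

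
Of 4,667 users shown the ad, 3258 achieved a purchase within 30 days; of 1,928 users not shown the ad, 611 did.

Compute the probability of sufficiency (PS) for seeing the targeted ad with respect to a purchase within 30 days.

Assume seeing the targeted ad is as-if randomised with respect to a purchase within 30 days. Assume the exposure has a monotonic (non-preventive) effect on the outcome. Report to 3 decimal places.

PS ≈ 0.558

p₁ = P(outcome | exposed) = 3258/4667 = 0.69809
p₀ = P(outcome | unexposed) = 611/1928 = 0.31691
Under exogeneity and monotonicity, PS = (p₁ − p₀) / (1 − p₀).
PS = (0.69809 − 0.31691) / (1 − 0.31691) = 0.38118 / 0.68309 ≈ 0.5580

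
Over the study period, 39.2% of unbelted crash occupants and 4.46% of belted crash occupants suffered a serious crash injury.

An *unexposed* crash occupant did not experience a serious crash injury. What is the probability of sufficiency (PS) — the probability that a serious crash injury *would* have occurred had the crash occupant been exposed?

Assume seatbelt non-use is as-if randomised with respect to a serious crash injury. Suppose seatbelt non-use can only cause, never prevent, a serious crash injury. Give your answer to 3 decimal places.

PS ≈ 0.364

p₁ = 0.392, p₀ = 0.0446.
Under exogeneity and monotonicity, PS = (p₁ − p₀) / (1 − p₀).
PS = (0.392 − 0.0446) / (1 − 0.0446) = 0.3474 / 0.9554 ≈ 0.3636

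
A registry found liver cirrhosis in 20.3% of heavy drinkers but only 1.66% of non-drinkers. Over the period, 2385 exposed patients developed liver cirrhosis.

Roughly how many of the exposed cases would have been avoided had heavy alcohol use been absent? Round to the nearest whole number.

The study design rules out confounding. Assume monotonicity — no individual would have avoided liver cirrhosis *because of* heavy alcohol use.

about 2190 cases

p₁ = 0.203, p₀ = 0.0166.
PN = (p₁ − p₀)/p₁ = (0.203 − 0.0166) / 0.203 ≈ 0.91823.
Attributable cases ≈ PN × (exposed cases) = 0.91823 × 2385 ≈ 2189.97.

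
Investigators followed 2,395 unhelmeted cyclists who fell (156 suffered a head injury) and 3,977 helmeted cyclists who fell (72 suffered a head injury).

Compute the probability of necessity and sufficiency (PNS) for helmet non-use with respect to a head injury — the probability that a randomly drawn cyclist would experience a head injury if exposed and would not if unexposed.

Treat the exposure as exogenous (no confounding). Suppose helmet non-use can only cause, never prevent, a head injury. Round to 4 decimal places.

p₁ = P(outcome | exposed) = 156/2395 = 0.065136
p₀ = P(outcome | unexposed) = 72/3977 = 0.018104
Under exogeneity and monotonicity, PNS = p₁ − p₀.
PNS = 0.065136 − 0.018104 = 0.047032

PNS ≈ 0.0470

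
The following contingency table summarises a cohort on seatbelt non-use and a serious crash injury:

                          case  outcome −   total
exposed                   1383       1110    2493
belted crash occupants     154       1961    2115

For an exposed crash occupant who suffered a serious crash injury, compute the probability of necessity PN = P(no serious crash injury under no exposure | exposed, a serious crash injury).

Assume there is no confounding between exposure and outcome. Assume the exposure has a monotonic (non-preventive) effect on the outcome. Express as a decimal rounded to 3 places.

p₁ = P(outcome | exposed) = 1383/2493 = 0.55475
p₀ = P(outcome | unexposed) = 154/2115 = 0.072813
Under exogeneity and monotonicity, PN = (p₁ − p₀)/p₁.
PN = (0.55475 − 0.072813) / 0.55475 ≈ 0.8687

PN ≈ 0.869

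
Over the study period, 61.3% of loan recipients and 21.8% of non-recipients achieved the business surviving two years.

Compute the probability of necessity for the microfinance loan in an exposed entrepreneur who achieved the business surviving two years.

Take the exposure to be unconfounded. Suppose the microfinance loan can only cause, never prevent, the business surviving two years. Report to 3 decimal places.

PN ≈ 0.644

p₁ = 0.613, p₀ = 0.218.
Under exogeneity and monotonicity, PN = (p₁ − p₀) / p₁.
PN = (0.613 − 0.218) / 0.613 = 0.395 / 0.613 ≈ 0.6444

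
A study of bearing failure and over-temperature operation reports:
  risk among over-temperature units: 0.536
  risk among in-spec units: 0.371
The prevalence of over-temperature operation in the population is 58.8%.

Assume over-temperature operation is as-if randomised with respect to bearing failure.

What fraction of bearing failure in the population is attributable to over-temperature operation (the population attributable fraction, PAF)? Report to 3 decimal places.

PAF ≈ 0.207

Let p₁ = 0.536, p₀ = 0.371.
Overall risk P(Y=1) = π·p₁ + (1−π)·p₀ = 0.588×0.536 + 0.412×0.371 = 0.46802.
Under exogeneity, PAF = [P(Y=1) − p₀] / P(Y=1).
PAF = (0.46802 − 0.371) / 0.46802 ≈ 0.2073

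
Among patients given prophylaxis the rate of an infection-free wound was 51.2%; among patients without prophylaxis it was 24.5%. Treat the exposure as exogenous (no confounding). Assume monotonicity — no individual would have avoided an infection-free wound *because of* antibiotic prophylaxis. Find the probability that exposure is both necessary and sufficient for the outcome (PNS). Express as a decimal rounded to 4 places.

p₁ = 0.512, p₀ = 0.245.
Under exogeneity and monotonicity, PNS = p₁ − p₀.
PNS = 0.512 − 0.245 = 0.267

PNS ≈ 0.2670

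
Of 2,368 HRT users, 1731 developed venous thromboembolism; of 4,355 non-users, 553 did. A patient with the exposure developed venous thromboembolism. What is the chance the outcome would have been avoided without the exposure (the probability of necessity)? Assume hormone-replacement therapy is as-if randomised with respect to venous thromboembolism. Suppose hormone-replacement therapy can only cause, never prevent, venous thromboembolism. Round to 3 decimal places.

PN ≈ 0.826

p₁ = P(outcome | exposed) = 1731/2368 = 0.731
p₀ = P(outcome | unexposed) = 553/4355 = 0.12698
Under exogeneity and monotonicity, PN = (p₁ − p₀) / p₁.
PN = (0.731 − 0.12698) / 0.731 = 0.60402 / 0.731 ≈ 0.8263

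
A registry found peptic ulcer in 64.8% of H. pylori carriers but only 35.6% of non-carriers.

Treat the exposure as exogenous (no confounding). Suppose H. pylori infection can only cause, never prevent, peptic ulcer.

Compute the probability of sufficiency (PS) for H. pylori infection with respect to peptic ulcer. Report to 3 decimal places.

PS ≈ 0.453

p₁ = 0.648, p₀ = 0.356.
Under exogeneity and monotonicity, PS = (p₁ − p₀) / (1 − p₀).
PS = (0.648 − 0.356) / (1 − 0.356) = 0.292 / 0.644 ≈ 0.4534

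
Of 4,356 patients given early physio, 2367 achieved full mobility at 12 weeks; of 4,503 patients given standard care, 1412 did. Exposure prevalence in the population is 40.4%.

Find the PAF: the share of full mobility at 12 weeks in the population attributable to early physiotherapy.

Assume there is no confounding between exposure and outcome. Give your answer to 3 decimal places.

p₁ = P(outcome | exposed) = 2367/4356 = 0.54339
p₀ = P(outcome | unexposed) = 1412/4503 = 0.31357
Overall risk P(Y=1) = π·p₁ + (1−π)·p₀ = 0.404×0.54339 + 0.596×0.31357 = 0.40642.
Under exogeneity, PAF = [P(Y=1) − p₀] / P(Y=1).
PAF = (0.40642 − 0.31357) / 0.40642 ≈ 0.2285

PAF ≈ 0.228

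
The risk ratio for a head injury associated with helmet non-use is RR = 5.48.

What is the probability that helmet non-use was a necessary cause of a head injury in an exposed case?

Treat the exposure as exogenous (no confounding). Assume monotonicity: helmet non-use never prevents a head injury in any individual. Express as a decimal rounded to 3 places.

Under exogeneity and monotonicity, PN = (RR − 1) / RR = 1 − 1/RR.
PN = (5.48 − 1) / 5.48 = 4.48 / 5.48 ≈ 0.8175

PN ≈ 0.818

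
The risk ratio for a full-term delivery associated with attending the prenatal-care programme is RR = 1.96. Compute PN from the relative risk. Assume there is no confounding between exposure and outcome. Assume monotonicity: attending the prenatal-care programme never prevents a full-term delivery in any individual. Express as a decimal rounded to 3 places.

PN ≈ 0.490

Under exogeneity and monotonicity, PN = (RR − 1) / RR = 1 − 1/RR.
PN = (1.96 − 1) / 1.96 = 0.96 / 1.96 ≈ 0.4898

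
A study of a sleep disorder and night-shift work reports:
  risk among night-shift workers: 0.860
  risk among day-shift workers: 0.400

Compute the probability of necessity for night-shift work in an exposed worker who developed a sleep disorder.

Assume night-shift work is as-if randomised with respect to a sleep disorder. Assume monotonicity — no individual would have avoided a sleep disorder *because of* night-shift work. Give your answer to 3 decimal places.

PN ≈ 0.535

Let p₁ = 0.86, p₀ = 0.4.
Under exogeneity and monotonicity, PN = (p₁ − p₀) / p₁.
PN = (0.86 − 0.4) / 0.86 = 0.46 / 0.86 ≈ 0.5349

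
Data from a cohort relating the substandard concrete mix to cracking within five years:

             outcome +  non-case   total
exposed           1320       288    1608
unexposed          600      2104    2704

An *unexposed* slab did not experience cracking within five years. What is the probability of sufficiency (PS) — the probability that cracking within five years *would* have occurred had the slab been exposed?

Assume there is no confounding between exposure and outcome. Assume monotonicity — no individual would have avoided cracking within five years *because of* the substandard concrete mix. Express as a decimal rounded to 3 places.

p₁ = P(outcome | exposed) = 1320/1608 = 0.8209
p₀ = P(outcome | unexposed) = 600/2704 = 0.22189
Under exogeneity and monotonicity, PS = (p₁ − p₀)/(1 − p₀).
PS = (0.8209 − 0.22189) / 0.77811 ≈ 0.7698

PS ≈ 0.770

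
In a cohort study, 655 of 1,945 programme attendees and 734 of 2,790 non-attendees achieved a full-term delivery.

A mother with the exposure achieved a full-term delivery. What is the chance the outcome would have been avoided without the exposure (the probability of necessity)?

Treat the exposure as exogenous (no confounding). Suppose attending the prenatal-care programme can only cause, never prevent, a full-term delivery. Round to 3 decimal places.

p₁ = P(outcome | exposed) = 655/1945 = 0.33676
p₀ = P(outcome | unexposed) = 734/2790 = 0.26308
Under exogeneity and monotonicity, PN = (p₁ − p₀) / p₁.
PN = (0.33676 − 0.26308) / 0.33676 = 0.073678 / 0.33676 ≈ 0.2188

PN ≈ 0.219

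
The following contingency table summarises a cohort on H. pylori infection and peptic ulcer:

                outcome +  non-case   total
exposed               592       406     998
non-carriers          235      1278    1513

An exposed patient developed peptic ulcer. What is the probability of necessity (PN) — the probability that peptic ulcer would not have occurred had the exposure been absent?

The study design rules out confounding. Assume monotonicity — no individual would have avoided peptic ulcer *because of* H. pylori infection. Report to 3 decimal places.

PN ≈ 0.738

p₁ = P(outcome | exposed) = 592/998 = 0.59319
p₀ = P(outcome | unexposed) = 235/1513 = 0.15532
Under exogeneity and monotonicity, PN = (p₁ − p₀) / p₁.
PN = (0.59319 − 0.15532) / 0.59319 = 0.43787 / 0.59319 ≈ 0.7382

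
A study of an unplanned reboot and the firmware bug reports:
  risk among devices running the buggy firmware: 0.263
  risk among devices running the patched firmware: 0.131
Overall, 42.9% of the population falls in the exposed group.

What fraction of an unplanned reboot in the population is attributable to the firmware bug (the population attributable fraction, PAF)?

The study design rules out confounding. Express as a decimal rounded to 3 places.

PAF ≈ 0.302

Let p₁ = 0.263, p₀ = 0.131.
Overall risk P(Y=1) = π·p₁ + (1−π)·p₀ = 0.429×0.263 + 0.571×0.131 = 0.18763.
Under exogeneity, PAF = [P(Y=1) − p₀] / P(Y=1).
PAF = (0.18763 − 0.131) / 0.18763 ≈ 0.3018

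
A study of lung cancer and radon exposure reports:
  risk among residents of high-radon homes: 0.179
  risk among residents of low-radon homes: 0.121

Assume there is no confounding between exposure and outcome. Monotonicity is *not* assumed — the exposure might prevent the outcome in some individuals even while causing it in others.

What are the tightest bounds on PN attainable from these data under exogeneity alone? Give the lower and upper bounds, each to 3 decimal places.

Let p₁ = 0.179, p₀ = 0.121.
Under exogeneity alone the bounds on PN are max{0,(p₁−p₀)/p₁} ≤ PN ≤ min{1,(1−p₀)/p₁}.
  lower = (p₁ − p₀)/p₁ = 0.058 / 0.179 ≈ 0.3240
  upper = min{1, (1 − p₀)/p₁} = 0.879 / 0.179 ≈ 4.9106 → capped at 1

0.324 ≤ PN ≤ 1.000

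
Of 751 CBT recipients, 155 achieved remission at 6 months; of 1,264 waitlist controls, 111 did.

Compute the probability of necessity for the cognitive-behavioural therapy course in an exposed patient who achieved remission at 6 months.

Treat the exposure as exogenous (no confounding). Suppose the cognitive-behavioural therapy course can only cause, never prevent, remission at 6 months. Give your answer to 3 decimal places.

p₁ = P(outcome | exposed) = 155/751 = 0.20639
p₀ = P(outcome | unexposed) = 111/1264 = 0.087816
Under exogeneity and monotonicity, PN = (p₁ − p₀) / p₁.
PN = (0.20639 − 0.087816) / 0.20639 = 0.11858 / 0.20639 ≈ 0.5745

PN ≈ 0.575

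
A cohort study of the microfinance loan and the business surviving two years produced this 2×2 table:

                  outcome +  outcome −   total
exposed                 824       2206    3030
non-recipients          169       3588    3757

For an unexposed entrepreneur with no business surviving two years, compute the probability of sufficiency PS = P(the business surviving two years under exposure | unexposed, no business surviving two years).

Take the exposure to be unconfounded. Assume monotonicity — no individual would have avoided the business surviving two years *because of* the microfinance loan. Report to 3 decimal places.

p₁ = P(outcome | exposed) = 824/3030 = 0.27195
p₀ = P(outcome | unexposed) = 169/3757 = 0.044983
Under exogeneity and monotonicity, PS = (p₁ − p₀)/(1 − p₀).
PS = (0.27195 − 0.044983) / 0.95502 ≈ 0.2377

PS ≈ 0.238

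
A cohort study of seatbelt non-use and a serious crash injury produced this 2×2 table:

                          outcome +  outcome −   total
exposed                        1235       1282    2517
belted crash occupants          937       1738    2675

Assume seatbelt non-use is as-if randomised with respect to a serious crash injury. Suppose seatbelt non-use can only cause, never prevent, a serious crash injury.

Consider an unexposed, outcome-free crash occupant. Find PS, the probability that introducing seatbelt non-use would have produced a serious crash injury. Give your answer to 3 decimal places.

PS ≈ 0.216

p₁ = P(outcome | exposed) = 1235/2517 = 0.49066
p₀ = P(outcome | unexposed) = 937/2675 = 0.35028
Under exogeneity and monotonicity, PS = (p₁ − p₀) / (1 − p₀).
PS = (0.49066 − 0.35028) / (1 − 0.35028) = 0.14038 / 0.64972 ≈ 0.2161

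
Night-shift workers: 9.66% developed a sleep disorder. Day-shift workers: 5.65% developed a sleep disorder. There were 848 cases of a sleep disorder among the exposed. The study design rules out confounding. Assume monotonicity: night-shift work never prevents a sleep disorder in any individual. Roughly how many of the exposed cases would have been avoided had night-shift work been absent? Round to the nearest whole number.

about 352 cases

p₁ = 0.0966, p₀ = 0.0565.
PN = (p₁ − p₀)/p₁ = (0.0966 − 0.0565) / 0.0966 ≈ 0.41511.
Attributable cases ≈ PN × (exposed cases) = 0.41511 × 848 ≈ 352.02.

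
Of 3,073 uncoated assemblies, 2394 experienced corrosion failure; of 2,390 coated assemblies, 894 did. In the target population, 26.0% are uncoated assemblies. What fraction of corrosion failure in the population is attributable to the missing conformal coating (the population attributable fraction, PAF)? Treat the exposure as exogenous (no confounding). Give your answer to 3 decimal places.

p₁ = P(outcome | exposed) = 2394/3073 = 0.77904
p₀ = P(outcome | unexposed) = 894/2390 = 0.37406
Overall risk P(Y=1) = π·p₁ + (1−π)·p₀ = 0.26×0.77904 + 0.74×0.37406 = 0.47935.
Under exogeneity, PAF = [P(Y=1) − p₀] / P(Y=1).
PAF = (0.47935 − 0.37406) / 0.47935 ≈ 0.2197

PAF ≈ 0.220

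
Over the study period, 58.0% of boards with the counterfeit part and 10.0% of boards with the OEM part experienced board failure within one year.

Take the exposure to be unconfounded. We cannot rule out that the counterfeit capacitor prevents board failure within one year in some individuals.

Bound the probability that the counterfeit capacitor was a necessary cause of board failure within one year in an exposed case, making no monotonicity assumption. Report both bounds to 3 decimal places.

p₁ = 0.58, p₀ = 0.1.
Under exogeneity alone the bounds on PN are max{0,(p₁−p₀)/p₁} ≤ PN ≤ min{1,(1−p₀)/p₁}.
  lower = (p₁ − p₀)/p₁ = 0.48 / 0.58 ≈ 0.8276
  upper = min{1, (1 − p₀)/p₁} = 0.9 / 0.58 ≈ 1.5517 → capped at 1

0.828 ≤ PN ≤ 1.000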